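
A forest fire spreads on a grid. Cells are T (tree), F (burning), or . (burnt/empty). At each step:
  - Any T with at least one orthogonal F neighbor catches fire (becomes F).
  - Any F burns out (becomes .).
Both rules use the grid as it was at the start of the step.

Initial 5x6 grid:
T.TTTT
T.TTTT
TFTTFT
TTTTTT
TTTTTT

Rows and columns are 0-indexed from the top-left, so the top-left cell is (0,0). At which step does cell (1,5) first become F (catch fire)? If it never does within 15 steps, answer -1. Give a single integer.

Step 1: cell (1,5)='T' (+7 fires, +2 burnt)
Step 2: cell (1,5)='F' (+11 fires, +7 burnt)
  -> target ignites at step 2
Step 3: cell (1,5)='.' (+8 fires, +11 burnt)
Step 4: cell (1,5)='.' (+0 fires, +8 burnt)
  fire out at step 4

2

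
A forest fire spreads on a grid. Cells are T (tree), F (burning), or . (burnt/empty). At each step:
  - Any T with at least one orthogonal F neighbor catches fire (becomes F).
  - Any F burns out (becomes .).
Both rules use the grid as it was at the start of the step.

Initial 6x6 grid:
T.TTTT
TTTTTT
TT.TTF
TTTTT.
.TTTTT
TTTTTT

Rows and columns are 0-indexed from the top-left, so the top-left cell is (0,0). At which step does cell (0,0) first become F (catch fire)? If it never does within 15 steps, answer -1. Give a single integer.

Step 1: cell (0,0)='T' (+2 fires, +1 burnt)
Step 2: cell (0,0)='T' (+4 fires, +2 burnt)
Step 3: cell (0,0)='T' (+4 fires, +4 burnt)
Step 4: cell (0,0)='T' (+6 fires, +4 burnt)
Step 5: cell (0,0)='T' (+6 fires, +6 burnt)
Step 6: cell (0,0)='T' (+5 fires, +6 burnt)
Step 7: cell (0,0)='F' (+3 fires, +5 burnt)
  -> target ignites at step 7
Step 8: cell (0,0)='.' (+1 fires, +3 burnt)
Step 9: cell (0,0)='.' (+0 fires, +1 burnt)
  fire out at step 9

7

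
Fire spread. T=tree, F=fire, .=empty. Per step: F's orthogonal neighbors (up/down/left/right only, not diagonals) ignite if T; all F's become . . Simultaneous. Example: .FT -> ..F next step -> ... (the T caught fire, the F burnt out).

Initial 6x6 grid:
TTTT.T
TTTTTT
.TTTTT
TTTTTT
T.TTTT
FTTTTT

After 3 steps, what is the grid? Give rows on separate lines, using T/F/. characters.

Step 1: 2 trees catch fire, 1 burn out
  TTTT.T
  TTTTTT
  .TTTTT
  TTTTTT
  F.TTTT
  .FTTTT
Step 2: 2 trees catch fire, 2 burn out
  TTTT.T
  TTTTTT
  .TTTTT
  FTTTTT
  ..TTTT
  ..FTTT
Step 3: 3 trees catch fire, 2 burn out
  TTTT.T
  TTTTTT
  .TTTTT
  .FTTTT
  ..FTTT
  ...FTT

TTTT.T
TTTTTT
.TTTTT
.FTTTT
..FTTT
...FTT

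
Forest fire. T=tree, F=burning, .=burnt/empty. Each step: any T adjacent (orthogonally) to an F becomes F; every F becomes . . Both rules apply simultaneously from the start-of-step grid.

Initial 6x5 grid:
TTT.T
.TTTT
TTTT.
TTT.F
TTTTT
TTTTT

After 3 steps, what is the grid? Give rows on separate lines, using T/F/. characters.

Step 1: 1 trees catch fire, 1 burn out
  TTT.T
  .TTTT
  TTTT.
  TTT..
  TTTTF
  TTTTT
Step 2: 2 trees catch fire, 1 burn out
  TTT.T
  .TTTT
  TTTT.
  TTT..
  TTTF.
  TTTTF
Step 3: 2 trees catch fire, 2 burn out
  TTT.T
  .TTTT
  TTTT.
  TTT..
  TTF..
  TTTF.

TTT.T
.TTTT
TTTT.
TTT..
TTF..
TTTF.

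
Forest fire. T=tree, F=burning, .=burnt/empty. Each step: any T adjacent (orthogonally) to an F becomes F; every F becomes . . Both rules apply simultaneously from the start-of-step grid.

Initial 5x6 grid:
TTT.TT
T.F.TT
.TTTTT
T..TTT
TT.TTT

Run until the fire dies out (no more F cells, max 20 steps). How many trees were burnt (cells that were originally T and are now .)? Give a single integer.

Answer: 19

Derivation:
Step 1: +2 fires, +1 burnt (F count now 2)
Step 2: +3 fires, +2 burnt (F count now 3)
Step 3: +3 fires, +3 burnt (F count now 3)
Step 4: +5 fires, +3 burnt (F count now 5)
Step 5: +4 fires, +5 burnt (F count now 4)
Step 6: +2 fires, +4 burnt (F count now 2)
Step 7: +0 fires, +2 burnt (F count now 0)
Fire out after step 7
Initially T: 22, now '.': 27
Total burnt (originally-T cells now '.'): 19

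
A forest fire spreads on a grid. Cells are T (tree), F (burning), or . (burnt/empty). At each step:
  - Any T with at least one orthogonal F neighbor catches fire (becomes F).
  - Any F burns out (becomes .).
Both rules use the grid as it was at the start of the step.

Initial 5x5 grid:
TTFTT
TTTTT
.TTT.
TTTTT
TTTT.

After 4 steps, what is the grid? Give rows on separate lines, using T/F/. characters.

Step 1: 3 trees catch fire, 1 burn out
  TF.FT
  TTFTT
  .TTT.
  TTTTT
  TTTT.
Step 2: 5 trees catch fire, 3 burn out
  F...F
  TF.FT
  .TFT.
  TTTTT
  TTTT.
Step 3: 5 trees catch fire, 5 burn out
  .....
  F...F
  .F.F.
  TTFTT
  TTTT.
Step 4: 3 trees catch fire, 5 burn out
  .....
  .....
  .....
  TF.FT
  TTFT.

.....
.....
.....
TF.FT
TTFT.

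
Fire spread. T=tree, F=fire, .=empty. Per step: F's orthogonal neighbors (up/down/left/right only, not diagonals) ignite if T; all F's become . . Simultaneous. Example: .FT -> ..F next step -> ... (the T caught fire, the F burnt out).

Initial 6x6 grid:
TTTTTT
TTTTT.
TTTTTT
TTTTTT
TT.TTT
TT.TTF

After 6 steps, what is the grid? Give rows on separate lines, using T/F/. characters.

Step 1: 2 trees catch fire, 1 burn out
  TTTTTT
  TTTTT.
  TTTTTT
  TTTTTT
  TT.TTF
  TT.TF.
Step 2: 3 trees catch fire, 2 burn out
  TTTTTT
  TTTTT.
  TTTTTT
  TTTTTF
  TT.TF.
  TT.F..
Step 3: 3 trees catch fire, 3 burn out
  TTTTTT
  TTTTT.
  TTTTTF
  TTTTF.
  TT.F..
  TT....
Step 4: 2 trees catch fire, 3 burn out
  TTTTTT
  TTTTT.
  TTTTF.
  TTTF..
  TT....
  TT....
Step 5: 3 trees catch fire, 2 burn out
  TTTTTT
  TTTTF.
  TTTF..
  TTF...
  TT....
  TT....
Step 6: 4 trees catch fire, 3 burn out
  TTTTFT
  TTTF..
  TTF...
  TF....
  TT....
  TT....

TTTTFT
TTTF..
TTF...
TF....
TT....
TT....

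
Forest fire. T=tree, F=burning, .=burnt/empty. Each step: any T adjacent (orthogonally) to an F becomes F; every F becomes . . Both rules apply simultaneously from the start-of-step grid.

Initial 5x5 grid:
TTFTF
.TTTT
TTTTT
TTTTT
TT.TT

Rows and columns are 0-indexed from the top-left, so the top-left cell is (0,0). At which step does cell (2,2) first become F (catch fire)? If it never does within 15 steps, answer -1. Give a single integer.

Step 1: cell (2,2)='T' (+4 fires, +2 burnt)
Step 2: cell (2,2)='F' (+5 fires, +4 burnt)
  -> target ignites at step 2
Step 3: cell (2,2)='.' (+4 fires, +5 burnt)
Step 4: cell (2,2)='.' (+4 fires, +4 burnt)
Step 5: cell (2,2)='.' (+3 fires, +4 burnt)
Step 6: cell (2,2)='.' (+1 fires, +3 burnt)
Step 7: cell (2,2)='.' (+0 fires, +1 burnt)
  fire out at step 7

2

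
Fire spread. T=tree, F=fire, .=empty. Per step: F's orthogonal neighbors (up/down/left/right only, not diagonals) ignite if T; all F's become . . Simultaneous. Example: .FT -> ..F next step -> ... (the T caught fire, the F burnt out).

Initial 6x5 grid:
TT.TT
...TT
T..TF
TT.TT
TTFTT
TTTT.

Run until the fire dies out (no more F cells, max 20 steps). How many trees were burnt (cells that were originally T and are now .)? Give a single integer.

Step 1: +6 fires, +2 burnt (F count now 6)
Step 2: +8 fires, +6 burnt (F count now 8)
Step 3: +3 fires, +8 burnt (F count now 3)
Step 4: +1 fires, +3 burnt (F count now 1)
Step 5: +0 fires, +1 burnt (F count now 0)
Fire out after step 5
Initially T: 20, now '.': 28
Total burnt (originally-T cells now '.'): 18

Answer: 18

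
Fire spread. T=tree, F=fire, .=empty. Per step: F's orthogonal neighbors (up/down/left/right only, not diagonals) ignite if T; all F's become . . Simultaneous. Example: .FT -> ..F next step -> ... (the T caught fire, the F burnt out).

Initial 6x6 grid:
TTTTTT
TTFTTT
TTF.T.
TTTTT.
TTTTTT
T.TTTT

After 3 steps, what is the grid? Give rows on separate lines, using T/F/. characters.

Step 1: 5 trees catch fire, 2 burn out
  TTFTTT
  TF.FTT
  TF..T.
  TTFTT.
  TTTTTT
  T.TTTT
Step 2: 8 trees catch fire, 5 burn out
  TF.FTT
  F...FT
  F...T.
  TF.FT.
  TTFTTT
  T.TTTT
Step 3: 9 trees catch fire, 8 burn out
  F...FT
  .....F
  ....F.
  F...F.
  TF.FTT
  T.FTTT

F...FT
.....F
....F.
F...F.
TF.FTT
T.FTTT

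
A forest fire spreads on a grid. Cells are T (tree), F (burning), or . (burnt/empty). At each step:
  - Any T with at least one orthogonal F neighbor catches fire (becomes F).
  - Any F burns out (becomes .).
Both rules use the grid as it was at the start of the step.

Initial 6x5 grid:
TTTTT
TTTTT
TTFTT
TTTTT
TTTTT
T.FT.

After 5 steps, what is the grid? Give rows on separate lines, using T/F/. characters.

Step 1: 6 trees catch fire, 2 burn out
  TTTTT
  TTFTT
  TF.FT
  TTFTT
  TTFTT
  T..F.
Step 2: 9 trees catch fire, 6 burn out
  TTFTT
  TF.FT
  F...F
  TF.FT
  TF.FT
  T....
Step 3: 8 trees catch fire, 9 burn out
  TF.FT
  F...F
  .....
  F...F
  F...F
  T....
Step 4: 3 trees catch fire, 8 burn out
  F...F
  .....
  .....
  .....
  .....
  F....
Step 5: 0 trees catch fire, 3 burn out
  .....
  .....
  .....
  .....
  .....
  .....

.....
.....
.....
.....
.....
.....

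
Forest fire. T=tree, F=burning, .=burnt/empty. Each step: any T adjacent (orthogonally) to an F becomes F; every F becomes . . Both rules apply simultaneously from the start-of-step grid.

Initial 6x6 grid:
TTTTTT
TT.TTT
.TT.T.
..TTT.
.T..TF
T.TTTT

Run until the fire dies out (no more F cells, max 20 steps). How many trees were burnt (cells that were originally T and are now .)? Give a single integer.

Answer: 22

Derivation:
Step 1: +2 fires, +1 burnt (F count now 2)
Step 2: +2 fires, +2 burnt (F count now 2)
Step 3: +3 fires, +2 burnt (F count now 3)
Step 4: +3 fires, +3 burnt (F count now 3)
Step 5: +4 fires, +3 burnt (F count now 4)
Step 6: +3 fires, +4 burnt (F count now 3)
Step 7: +2 fires, +3 burnt (F count now 2)
Step 8: +2 fires, +2 burnt (F count now 2)
Step 9: +1 fires, +2 burnt (F count now 1)
Step 10: +0 fires, +1 burnt (F count now 0)
Fire out after step 10
Initially T: 24, now '.': 34
Total burnt (originally-T cells now '.'): 22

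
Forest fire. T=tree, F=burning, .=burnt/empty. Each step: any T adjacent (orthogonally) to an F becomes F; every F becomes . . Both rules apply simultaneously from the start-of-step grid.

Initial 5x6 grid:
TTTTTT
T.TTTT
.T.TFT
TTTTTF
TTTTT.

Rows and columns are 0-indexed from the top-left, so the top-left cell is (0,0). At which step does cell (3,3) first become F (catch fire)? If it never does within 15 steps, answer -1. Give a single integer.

Step 1: cell (3,3)='T' (+4 fires, +2 burnt)
Step 2: cell (3,3)='F' (+5 fires, +4 burnt)
  -> target ignites at step 2
Step 3: cell (3,3)='.' (+5 fires, +5 burnt)
Step 4: cell (3,3)='.' (+3 fires, +5 burnt)
Step 5: cell (3,3)='.' (+4 fires, +3 burnt)
Step 6: cell (3,3)='.' (+2 fires, +4 burnt)
Step 7: cell (3,3)='.' (+1 fires, +2 burnt)
Step 8: cell (3,3)='.' (+0 fires, +1 burnt)
  fire out at step 8

2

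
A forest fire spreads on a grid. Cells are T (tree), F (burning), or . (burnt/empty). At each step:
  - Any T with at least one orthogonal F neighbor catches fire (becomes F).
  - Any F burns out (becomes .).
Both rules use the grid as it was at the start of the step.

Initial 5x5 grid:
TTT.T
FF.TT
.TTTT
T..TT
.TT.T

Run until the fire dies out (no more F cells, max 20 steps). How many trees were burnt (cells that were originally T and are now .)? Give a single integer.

Step 1: +3 fires, +2 burnt (F count now 3)
Step 2: +2 fires, +3 burnt (F count now 2)
Step 3: +1 fires, +2 burnt (F count now 1)
Step 4: +3 fires, +1 burnt (F count now 3)
Step 5: +2 fires, +3 burnt (F count now 2)
Step 6: +2 fires, +2 burnt (F count now 2)
Step 7: +0 fires, +2 burnt (F count now 0)
Fire out after step 7
Initially T: 16, now '.': 22
Total burnt (originally-T cells now '.'): 13

Answer: 13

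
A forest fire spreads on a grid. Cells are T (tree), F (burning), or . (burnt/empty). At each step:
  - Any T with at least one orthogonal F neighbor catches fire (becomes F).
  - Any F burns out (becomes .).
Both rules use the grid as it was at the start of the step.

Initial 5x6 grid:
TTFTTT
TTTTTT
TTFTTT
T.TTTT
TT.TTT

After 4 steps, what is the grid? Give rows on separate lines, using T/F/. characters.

Step 1: 6 trees catch fire, 2 burn out
  TF.FTT
  TTFTTT
  TF.FTT
  T.FTTT
  TT.TTT
Step 2: 7 trees catch fire, 6 burn out
  F...FT
  TF.FTT
  F...FT
  T..FTT
  TT.TTT
Step 3: 7 trees catch fire, 7 burn out
  .....F
  F...FT
  .....F
  F...FT
  TT.FTT
Step 4: 4 trees catch fire, 7 burn out
  ......
  .....F
  ......
  .....F
  FT..FT

......
.....F
......
.....F
FT..FT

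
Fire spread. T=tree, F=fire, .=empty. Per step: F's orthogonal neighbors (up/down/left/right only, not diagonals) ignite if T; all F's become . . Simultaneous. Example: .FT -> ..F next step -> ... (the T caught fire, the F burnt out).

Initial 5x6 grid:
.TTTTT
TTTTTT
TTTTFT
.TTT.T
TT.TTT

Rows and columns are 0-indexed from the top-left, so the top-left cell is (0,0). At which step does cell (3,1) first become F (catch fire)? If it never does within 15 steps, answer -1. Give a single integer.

Step 1: cell (3,1)='T' (+3 fires, +1 burnt)
Step 2: cell (3,1)='T' (+6 fires, +3 burnt)
Step 3: cell (3,1)='T' (+7 fires, +6 burnt)
Step 4: cell (3,1)='F' (+5 fires, +7 burnt)
  -> target ignites at step 4
Step 5: cell (3,1)='.' (+3 fires, +5 burnt)
Step 6: cell (3,1)='.' (+1 fires, +3 burnt)
Step 7: cell (3,1)='.' (+0 fires, +1 burnt)
  fire out at step 7

4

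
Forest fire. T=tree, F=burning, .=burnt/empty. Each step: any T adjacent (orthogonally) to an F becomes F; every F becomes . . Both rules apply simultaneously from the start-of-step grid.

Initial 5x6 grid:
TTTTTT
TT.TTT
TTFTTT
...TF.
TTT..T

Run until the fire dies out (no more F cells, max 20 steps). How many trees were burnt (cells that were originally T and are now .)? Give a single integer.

Answer: 17

Derivation:
Step 1: +4 fires, +2 burnt (F count now 4)
Step 2: +5 fires, +4 burnt (F count now 5)
Step 3: +5 fires, +5 burnt (F count now 5)
Step 4: +3 fires, +5 burnt (F count now 3)
Step 5: +0 fires, +3 burnt (F count now 0)
Fire out after step 5
Initially T: 21, now '.': 26
Total burnt (originally-T cells now '.'): 17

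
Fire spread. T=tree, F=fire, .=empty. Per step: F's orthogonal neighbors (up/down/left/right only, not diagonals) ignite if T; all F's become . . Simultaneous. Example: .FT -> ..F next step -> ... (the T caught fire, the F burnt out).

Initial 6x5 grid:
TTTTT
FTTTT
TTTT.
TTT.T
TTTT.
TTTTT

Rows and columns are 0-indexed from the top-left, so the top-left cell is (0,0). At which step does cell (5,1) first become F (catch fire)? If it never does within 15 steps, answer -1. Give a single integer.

Step 1: cell (5,1)='T' (+3 fires, +1 burnt)
Step 2: cell (5,1)='T' (+4 fires, +3 burnt)
Step 3: cell (5,1)='T' (+5 fires, +4 burnt)
Step 4: cell (5,1)='T' (+6 fires, +5 burnt)
Step 5: cell (5,1)='F' (+3 fires, +6 burnt)
  -> target ignites at step 5
Step 6: cell (5,1)='.' (+2 fires, +3 burnt)
Step 7: cell (5,1)='.' (+1 fires, +2 burnt)
Step 8: cell (5,1)='.' (+1 fires, +1 burnt)
Step 9: cell (5,1)='.' (+0 fires, +1 burnt)
  fire out at step 9

5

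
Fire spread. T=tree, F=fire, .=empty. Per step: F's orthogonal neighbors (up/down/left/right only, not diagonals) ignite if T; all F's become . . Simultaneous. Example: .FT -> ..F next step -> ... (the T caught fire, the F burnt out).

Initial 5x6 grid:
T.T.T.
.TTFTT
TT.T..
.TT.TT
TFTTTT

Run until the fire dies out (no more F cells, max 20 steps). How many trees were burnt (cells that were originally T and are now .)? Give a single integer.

Answer: 18

Derivation:
Step 1: +6 fires, +2 burnt (F count now 6)
Step 2: +7 fires, +6 burnt (F count now 7)
Step 3: +2 fires, +7 burnt (F count now 2)
Step 4: +2 fires, +2 burnt (F count now 2)
Step 5: +1 fires, +2 burnt (F count now 1)
Step 6: +0 fires, +1 burnt (F count now 0)
Fire out after step 6
Initially T: 19, now '.': 29
Total burnt (originally-T cells now '.'): 18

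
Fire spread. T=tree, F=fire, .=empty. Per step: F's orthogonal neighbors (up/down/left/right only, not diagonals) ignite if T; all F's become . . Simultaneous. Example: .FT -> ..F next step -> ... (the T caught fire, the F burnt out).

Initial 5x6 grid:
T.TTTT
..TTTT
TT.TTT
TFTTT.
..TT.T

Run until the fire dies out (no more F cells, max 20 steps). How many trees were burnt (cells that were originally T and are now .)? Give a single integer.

Step 1: +3 fires, +1 burnt (F count now 3)
Step 2: +3 fires, +3 burnt (F count now 3)
Step 3: +3 fires, +3 burnt (F count now 3)
Step 4: +2 fires, +3 burnt (F count now 2)
Step 5: +4 fires, +2 burnt (F count now 4)
Step 6: +3 fires, +4 burnt (F count now 3)
Step 7: +1 fires, +3 burnt (F count now 1)
Step 8: +0 fires, +1 burnt (F count now 0)
Fire out after step 8
Initially T: 21, now '.': 28
Total burnt (originally-T cells now '.'): 19

Answer: 19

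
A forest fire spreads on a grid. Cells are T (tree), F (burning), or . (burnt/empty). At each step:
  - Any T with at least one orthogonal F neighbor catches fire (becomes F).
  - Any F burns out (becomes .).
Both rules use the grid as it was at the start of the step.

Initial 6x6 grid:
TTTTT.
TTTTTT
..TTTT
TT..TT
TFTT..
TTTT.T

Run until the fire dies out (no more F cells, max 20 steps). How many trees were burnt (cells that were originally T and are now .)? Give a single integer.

Step 1: +4 fires, +1 burnt (F count now 4)
Step 2: +4 fires, +4 burnt (F count now 4)
Step 3: +1 fires, +4 burnt (F count now 1)
Step 4: +0 fires, +1 burnt (F count now 0)
Fire out after step 4
Initially T: 27, now '.': 18
Total burnt (originally-T cells now '.'): 9

Answer: 9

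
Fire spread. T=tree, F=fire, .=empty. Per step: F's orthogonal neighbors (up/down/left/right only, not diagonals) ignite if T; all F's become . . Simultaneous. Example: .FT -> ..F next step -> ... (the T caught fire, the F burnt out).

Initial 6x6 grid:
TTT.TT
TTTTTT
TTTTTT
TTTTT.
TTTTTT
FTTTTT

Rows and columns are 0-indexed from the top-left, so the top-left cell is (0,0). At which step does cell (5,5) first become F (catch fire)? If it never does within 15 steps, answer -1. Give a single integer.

Step 1: cell (5,5)='T' (+2 fires, +1 burnt)
Step 2: cell (5,5)='T' (+3 fires, +2 burnt)
Step 3: cell (5,5)='T' (+4 fires, +3 burnt)
Step 4: cell (5,5)='T' (+5 fires, +4 burnt)
Step 5: cell (5,5)='F' (+6 fires, +5 burnt)
  -> target ignites at step 5
Step 6: cell (5,5)='.' (+5 fires, +6 burnt)
Step 7: cell (5,5)='.' (+3 fires, +5 burnt)
Step 8: cell (5,5)='.' (+2 fires, +3 burnt)
Step 9: cell (5,5)='.' (+2 fires, +2 burnt)
Step 10: cell (5,5)='.' (+1 fires, +2 burnt)
Step 11: cell (5,5)='.' (+0 fires, +1 burnt)
  fire out at step 11

5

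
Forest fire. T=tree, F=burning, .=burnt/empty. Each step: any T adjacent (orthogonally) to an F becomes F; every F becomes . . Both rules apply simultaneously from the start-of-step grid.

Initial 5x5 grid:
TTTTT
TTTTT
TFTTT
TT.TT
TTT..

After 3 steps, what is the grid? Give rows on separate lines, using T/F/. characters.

Step 1: 4 trees catch fire, 1 burn out
  TTTTT
  TFTTT
  F.FTT
  TF.TT
  TTT..
Step 2: 6 trees catch fire, 4 burn out
  TFTTT
  F.FTT
  ...FT
  F..TT
  TFT..
Step 3: 7 trees catch fire, 6 burn out
  F.FTT
  ...FT
  ....F
  ...FT
  F.F..

F.FTT
...FT
....F
...FT
F.F..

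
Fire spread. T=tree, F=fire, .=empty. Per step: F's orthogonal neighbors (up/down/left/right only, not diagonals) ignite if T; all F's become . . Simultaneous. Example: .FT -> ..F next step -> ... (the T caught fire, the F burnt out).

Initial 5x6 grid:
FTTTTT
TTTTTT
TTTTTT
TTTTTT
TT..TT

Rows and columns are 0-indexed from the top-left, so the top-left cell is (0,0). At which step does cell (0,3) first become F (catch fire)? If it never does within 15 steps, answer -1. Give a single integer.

Step 1: cell (0,3)='T' (+2 fires, +1 burnt)
Step 2: cell (0,3)='T' (+3 fires, +2 burnt)
Step 3: cell (0,3)='F' (+4 fires, +3 burnt)
  -> target ignites at step 3
Step 4: cell (0,3)='.' (+5 fires, +4 burnt)
Step 5: cell (0,3)='.' (+5 fires, +5 burnt)
Step 6: cell (0,3)='.' (+3 fires, +5 burnt)
Step 7: cell (0,3)='.' (+2 fires, +3 burnt)
Step 8: cell (0,3)='.' (+2 fires, +2 burnt)
Step 9: cell (0,3)='.' (+1 fires, +2 burnt)
Step 10: cell (0,3)='.' (+0 fires, +1 burnt)
  fire out at step 10

3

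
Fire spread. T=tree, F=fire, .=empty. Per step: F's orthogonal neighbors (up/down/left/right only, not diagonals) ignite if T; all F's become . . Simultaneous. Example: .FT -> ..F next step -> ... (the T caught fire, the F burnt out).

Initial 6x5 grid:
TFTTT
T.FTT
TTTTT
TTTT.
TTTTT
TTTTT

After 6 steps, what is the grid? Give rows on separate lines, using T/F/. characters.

Step 1: 4 trees catch fire, 2 burn out
  F.FTT
  T..FT
  TTFTT
  TTTT.
  TTTTT
  TTTTT
Step 2: 6 trees catch fire, 4 burn out
  ...FT
  F...F
  TF.FT
  TTFT.
  TTTTT
  TTTTT
Step 3: 6 trees catch fire, 6 burn out
  ....F
  .....
  F...F
  TF.F.
  TTFTT
  TTTTT
Step 4: 4 trees catch fire, 6 burn out
  .....
  .....
  .....
  F....
  TF.FT
  TTFTT
Step 5: 4 trees catch fire, 4 burn out
  .....
  .....
  .....
  .....
  F...F
  TF.FT
Step 6: 2 trees catch fire, 4 burn out
  .....
  .....
  .....
  .....
  .....
  F...F

.....
.....
.....
.....
.....
F...F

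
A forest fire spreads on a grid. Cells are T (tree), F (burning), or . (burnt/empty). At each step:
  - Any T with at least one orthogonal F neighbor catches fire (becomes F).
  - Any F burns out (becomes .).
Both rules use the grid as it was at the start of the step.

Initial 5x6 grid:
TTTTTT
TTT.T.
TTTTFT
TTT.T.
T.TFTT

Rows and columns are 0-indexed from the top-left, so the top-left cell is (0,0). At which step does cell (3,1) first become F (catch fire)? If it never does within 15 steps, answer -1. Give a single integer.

Step 1: cell (3,1)='T' (+6 fires, +2 burnt)
Step 2: cell (3,1)='T' (+4 fires, +6 burnt)
Step 3: cell (3,1)='F' (+5 fires, +4 burnt)
  -> target ignites at step 3
Step 4: cell (3,1)='.' (+4 fires, +5 burnt)
Step 5: cell (3,1)='.' (+3 fires, +4 burnt)
Step 6: cell (3,1)='.' (+1 fires, +3 burnt)
Step 7: cell (3,1)='.' (+0 fires, +1 burnt)
  fire out at step 7

3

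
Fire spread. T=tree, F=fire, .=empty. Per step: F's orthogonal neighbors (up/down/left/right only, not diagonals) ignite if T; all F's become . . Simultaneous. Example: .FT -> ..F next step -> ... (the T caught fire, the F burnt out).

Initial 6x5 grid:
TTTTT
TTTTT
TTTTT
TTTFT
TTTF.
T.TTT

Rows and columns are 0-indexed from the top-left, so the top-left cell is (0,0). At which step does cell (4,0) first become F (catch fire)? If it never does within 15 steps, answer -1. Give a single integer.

Step 1: cell (4,0)='T' (+5 fires, +2 burnt)
Step 2: cell (4,0)='T' (+7 fires, +5 burnt)
Step 3: cell (4,0)='F' (+6 fires, +7 burnt)
  -> target ignites at step 3
Step 4: cell (4,0)='.' (+5 fires, +6 burnt)
Step 5: cell (4,0)='.' (+2 fires, +5 burnt)
Step 6: cell (4,0)='.' (+1 fires, +2 burnt)
Step 7: cell (4,0)='.' (+0 fires, +1 burnt)
  fire out at step 7

3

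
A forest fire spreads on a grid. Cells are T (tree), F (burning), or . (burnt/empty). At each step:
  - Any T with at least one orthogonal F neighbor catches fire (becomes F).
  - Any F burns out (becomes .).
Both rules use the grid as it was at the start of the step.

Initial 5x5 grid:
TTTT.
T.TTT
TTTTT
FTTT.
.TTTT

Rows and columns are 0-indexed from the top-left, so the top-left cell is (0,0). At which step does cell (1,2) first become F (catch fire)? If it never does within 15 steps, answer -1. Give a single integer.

Step 1: cell (1,2)='T' (+2 fires, +1 burnt)
Step 2: cell (1,2)='T' (+4 fires, +2 burnt)
Step 3: cell (1,2)='T' (+4 fires, +4 burnt)
Step 4: cell (1,2)='F' (+4 fires, +4 burnt)
  -> target ignites at step 4
Step 5: cell (1,2)='.' (+4 fires, +4 burnt)
Step 6: cell (1,2)='.' (+2 fires, +4 burnt)
Step 7: cell (1,2)='.' (+0 fires, +2 burnt)
  fire out at step 7

4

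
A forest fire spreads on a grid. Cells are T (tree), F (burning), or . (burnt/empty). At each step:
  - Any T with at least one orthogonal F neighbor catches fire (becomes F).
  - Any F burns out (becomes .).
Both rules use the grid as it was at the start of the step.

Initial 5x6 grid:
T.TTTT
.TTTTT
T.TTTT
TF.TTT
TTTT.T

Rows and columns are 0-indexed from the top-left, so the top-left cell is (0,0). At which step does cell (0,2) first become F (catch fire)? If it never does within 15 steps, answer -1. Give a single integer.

Step 1: cell (0,2)='T' (+2 fires, +1 burnt)
Step 2: cell (0,2)='T' (+3 fires, +2 burnt)
Step 3: cell (0,2)='T' (+1 fires, +3 burnt)
Step 4: cell (0,2)='T' (+1 fires, +1 burnt)
Step 5: cell (0,2)='T' (+2 fires, +1 burnt)
Step 6: cell (0,2)='T' (+4 fires, +2 burnt)
Step 7: cell (0,2)='T' (+5 fires, +4 burnt)
Step 8: cell (0,2)='F' (+4 fires, +5 burnt)
  -> target ignites at step 8
Step 9: cell (0,2)='.' (+1 fires, +4 burnt)
Step 10: cell (0,2)='.' (+0 fires, +1 burnt)
  fire out at step 10

8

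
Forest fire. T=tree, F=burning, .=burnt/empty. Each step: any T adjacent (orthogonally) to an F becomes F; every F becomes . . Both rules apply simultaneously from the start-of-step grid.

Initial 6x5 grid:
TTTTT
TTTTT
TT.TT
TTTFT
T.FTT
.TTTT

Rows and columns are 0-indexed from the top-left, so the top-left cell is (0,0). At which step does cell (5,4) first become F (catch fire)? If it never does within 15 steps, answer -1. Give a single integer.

Step 1: cell (5,4)='T' (+5 fires, +2 burnt)
Step 2: cell (5,4)='T' (+6 fires, +5 burnt)
Step 3: cell (5,4)='F' (+6 fires, +6 burnt)
  -> target ignites at step 3
Step 4: cell (5,4)='.' (+5 fires, +6 burnt)
Step 5: cell (5,4)='.' (+2 fires, +5 burnt)
Step 6: cell (5,4)='.' (+1 fires, +2 burnt)
Step 7: cell (5,4)='.' (+0 fires, +1 burnt)
  fire out at step 7

3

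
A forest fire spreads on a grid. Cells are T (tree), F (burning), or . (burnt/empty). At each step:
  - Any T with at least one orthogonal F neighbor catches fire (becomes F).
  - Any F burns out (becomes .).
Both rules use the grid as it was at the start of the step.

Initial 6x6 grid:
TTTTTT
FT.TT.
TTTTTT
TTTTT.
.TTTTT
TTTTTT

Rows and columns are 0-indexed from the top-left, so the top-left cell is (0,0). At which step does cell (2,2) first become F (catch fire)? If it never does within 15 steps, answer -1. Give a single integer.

Step 1: cell (2,2)='T' (+3 fires, +1 burnt)
Step 2: cell (2,2)='T' (+3 fires, +3 burnt)
Step 3: cell (2,2)='F' (+3 fires, +3 burnt)
  -> target ignites at step 3
Step 4: cell (2,2)='.' (+4 fires, +3 burnt)
Step 5: cell (2,2)='.' (+6 fires, +4 burnt)
Step 6: cell (2,2)='.' (+7 fires, +6 burnt)
Step 7: cell (2,2)='.' (+2 fires, +7 burnt)
Step 8: cell (2,2)='.' (+2 fires, +2 burnt)
Step 9: cell (2,2)='.' (+1 fires, +2 burnt)
Step 10: cell (2,2)='.' (+0 fires, +1 burnt)
  fire out at step 10

3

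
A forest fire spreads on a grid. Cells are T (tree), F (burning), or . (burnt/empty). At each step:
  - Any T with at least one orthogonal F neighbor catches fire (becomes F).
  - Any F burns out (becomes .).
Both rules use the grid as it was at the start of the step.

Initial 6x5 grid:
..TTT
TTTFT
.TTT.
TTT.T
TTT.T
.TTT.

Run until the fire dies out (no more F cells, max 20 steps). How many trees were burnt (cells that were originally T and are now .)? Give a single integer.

Answer: 19

Derivation:
Step 1: +4 fires, +1 burnt (F count now 4)
Step 2: +4 fires, +4 burnt (F count now 4)
Step 3: +3 fires, +4 burnt (F count now 3)
Step 4: +2 fires, +3 burnt (F count now 2)
Step 5: +3 fires, +2 burnt (F count now 3)
Step 6: +3 fires, +3 burnt (F count now 3)
Step 7: +0 fires, +3 burnt (F count now 0)
Fire out after step 7
Initially T: 21, now '.': 28
Total burnt (originally-T cells now '.'): 19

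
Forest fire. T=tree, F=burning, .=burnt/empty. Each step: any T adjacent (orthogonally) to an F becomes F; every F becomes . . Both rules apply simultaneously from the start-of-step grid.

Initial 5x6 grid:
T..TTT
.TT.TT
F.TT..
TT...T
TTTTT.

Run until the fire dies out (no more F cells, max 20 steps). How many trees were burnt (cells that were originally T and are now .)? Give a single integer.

Step 1: +1 fires, +1 burnt (F count now 1)
Step 2: +2 fires, +1 burnt (F count now 2)
Step 3: +1 fires, +2 burnt (F count now 1)
Step 4: +1 fires, +1 burnt (F count now 1)
Step 5: +1 fires, +1 burnt (F count now 1)
Step 6: +1 fires, +1 burnt (F count now 1)
Step 7: +0 fires, +1 burnt (F count now 0)
Fire out after step 7
Initially T: 18, now '.': 19
Total burnt (originally-T cells now '.'): 7

Answer: 7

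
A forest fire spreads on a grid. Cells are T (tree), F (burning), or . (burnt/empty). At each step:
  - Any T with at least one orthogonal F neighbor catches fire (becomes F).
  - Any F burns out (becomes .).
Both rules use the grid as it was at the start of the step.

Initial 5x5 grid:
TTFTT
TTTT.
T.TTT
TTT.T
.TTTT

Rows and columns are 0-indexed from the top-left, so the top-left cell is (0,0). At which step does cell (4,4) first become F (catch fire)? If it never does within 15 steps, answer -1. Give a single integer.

Step 1: cell (4,4)='T' (+3 fires, +1 burnt)
Step 2: cell (4,4)='T' (+5 fires, +3 burnt)
Step 3: cell (4,4)='T' (+3 fires, +5 burnt)
Step 4: cell (4,4)='T' (+4 fires, +3 burnt)
Step 5: cell (4,4)='T' (+4 fires, +4 burnt)
Step 6: cell (4,4)='F' (+1 fires, +4 burnt)
  -> target ignites at step 6
Step 7: cell (4,4)='.' (+0 fires, +1 burnt)
  fire out at step 7

6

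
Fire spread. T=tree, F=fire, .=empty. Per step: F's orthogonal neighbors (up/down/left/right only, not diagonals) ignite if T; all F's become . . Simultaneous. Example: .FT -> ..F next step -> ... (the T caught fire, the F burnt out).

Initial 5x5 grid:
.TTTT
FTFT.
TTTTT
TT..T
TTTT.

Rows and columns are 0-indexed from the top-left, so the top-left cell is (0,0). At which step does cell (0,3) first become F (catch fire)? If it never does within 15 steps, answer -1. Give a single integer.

Step 1: cell (0,3)='T' (+5 fires, +2 burnt)
Step 2: cell (0,3)='F' (+5 fires, +5 burnt)
  -> target ignites at step 2
Step 3: cell (0,3)='.' (+4 fires, +5 burnt)
Step 4: cell (0,3)='.' (+2 fires, +4 burnt)
Step 5: cell (0,3)='.' (+1 fires, +2 burnt)
Step 6: cell (0,3)='.' (+1 fires, +1 burnt)
Step 7: cell (0,3)='.' (+0 fires, +1 burnt)
  fire out at step 7

2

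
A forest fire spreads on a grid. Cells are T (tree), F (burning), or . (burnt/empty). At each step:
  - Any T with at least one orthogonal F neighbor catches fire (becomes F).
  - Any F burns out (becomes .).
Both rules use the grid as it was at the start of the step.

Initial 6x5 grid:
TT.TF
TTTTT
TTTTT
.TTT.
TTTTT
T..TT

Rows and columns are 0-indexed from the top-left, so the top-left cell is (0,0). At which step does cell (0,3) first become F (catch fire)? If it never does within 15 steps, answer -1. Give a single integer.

Step 1: cell (0,3)='F' (+2 fires, +1 burnt)
  -> target ignites at step 1
Step 2: cell (0,3)='.' (+2 fires, +2 burnt)
Step 3: cell (0,3)='.' (+2 fires, +2 burnt)
Step 4: cell (0,3)='.' (+3 fires, +2 burnt)
Step 5: cell (0,3)='.' (+5 fires, +3 burnt)
Step 6: cell (0,3)='.' (+6 fires, +5 burnt)
Step 7: cell (0,3)='.' (+2 fires, +6 burnt)
Step 8: cell (0,3)='.' (+1 fires, +2 burnt)
Step 9: cell (0,3)='.' (+1 fires, +1 burnt)
Step 10: cell (0,3)='.' (+0 fires, +1 burnt)
  fire out at step 10

1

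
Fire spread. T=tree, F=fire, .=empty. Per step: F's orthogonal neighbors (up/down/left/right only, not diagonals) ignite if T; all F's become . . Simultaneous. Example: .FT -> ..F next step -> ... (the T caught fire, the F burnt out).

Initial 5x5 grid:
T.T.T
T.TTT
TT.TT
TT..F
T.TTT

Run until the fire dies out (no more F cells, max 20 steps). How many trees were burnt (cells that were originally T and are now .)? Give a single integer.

Answer: 10

Derivation:
Step 1: +2 fires, +1 burnt (F count now 2)
Step 2: +3 fires, +2 burnt (F count now 3)
Step 3: +3 fires, +3 burnt (F count now 3)
Step 4: +1 fires, +3 burnt (F count now 1)
Step 5: +1 fires, +1 burnt (F count now 1)
Step 6: +0 fires, +1 burnt (F count now 0)
Fire out after step 6
Initially T: 17, now '.': 18
Total burnt (originally-T cells now '.'): 10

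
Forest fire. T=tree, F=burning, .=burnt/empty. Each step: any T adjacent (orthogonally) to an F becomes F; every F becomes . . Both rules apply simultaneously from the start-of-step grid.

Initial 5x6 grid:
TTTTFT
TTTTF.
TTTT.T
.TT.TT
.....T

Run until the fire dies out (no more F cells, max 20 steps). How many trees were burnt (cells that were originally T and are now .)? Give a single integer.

Step 1: +3 fires, +2 burnt (F count now 3)
Step 2: +3 fires, +3 burnt (F count now 3)
Step 3: +3 fires, +3 burnt (F count now 3)
Step 4: +4 fires, +3 burnt (F count now 4)
Step 5: +2 fires, +4 burnt (F count now 2)
Step 6: +0 fires, +2 burnt (F count now 0)
Fire out after step 6
Initially T: 19, now '.': 26
Total burnt (originally-T cells now '.'): 15

Answer: 15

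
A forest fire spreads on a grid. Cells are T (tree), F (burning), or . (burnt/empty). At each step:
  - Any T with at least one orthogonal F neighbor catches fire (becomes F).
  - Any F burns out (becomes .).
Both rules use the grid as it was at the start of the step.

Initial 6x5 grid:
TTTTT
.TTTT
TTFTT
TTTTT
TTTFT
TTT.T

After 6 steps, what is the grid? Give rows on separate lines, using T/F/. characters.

Step 1: 7 trees catch fire, 2 burn out
  TTTTT
  .TFTT
  TF.FT
  TTFFT
  TTF.F
  TTT.T
Step 2: 10 trees catch fire, 7 burn out
  TTFTT
  .F.FT
  F...F
  TF..F
  TF...
  TTF.F
Step 3: 6 trees catch fire, 10 burn out
  TF.FT
  ....F
  .....
  F....
  F....
  TF...
Step 4: 3 trees catch fire, 6 burn out
  F...F
  .....
  .....
  .....
  .....
  F....
Step 5: 0 trees catch fire, 3 burn out
  .....
  .....
  .....
  .....
  .....
  .....
Step 6: 0 trees catch fire, 0 burn out
  .....
  .....
  .....
  .....
  .....
  .....

.....
.....
.....
.....
.....
.....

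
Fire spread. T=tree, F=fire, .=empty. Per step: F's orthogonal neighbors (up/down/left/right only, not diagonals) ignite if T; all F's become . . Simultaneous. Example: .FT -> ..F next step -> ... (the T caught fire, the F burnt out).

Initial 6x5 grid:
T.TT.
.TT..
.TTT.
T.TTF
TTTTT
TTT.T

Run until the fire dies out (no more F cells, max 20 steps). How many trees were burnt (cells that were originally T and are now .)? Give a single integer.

Answer: 19

Derivation:
Step 1: +2 fires, +1 burnt (F count now 2)
Step 2: +4 fires, +2 burnt (F count now 4)
Step 3: +2 fires, +4 burnt (F count now 2)
Step 4: +4 fires, +2 burnt (F count now 4)
Step 5: +4 fires, +4 burnt (F count now 4)
Step 6: +3 fires, +4 burnt (F count now 3)
Step 7: +0 fires, +3 burnt (F count now 0)
Fire out after step 7
Initially T: 20, now '.': 29
Total burnt (originally-T cells now '.'): 19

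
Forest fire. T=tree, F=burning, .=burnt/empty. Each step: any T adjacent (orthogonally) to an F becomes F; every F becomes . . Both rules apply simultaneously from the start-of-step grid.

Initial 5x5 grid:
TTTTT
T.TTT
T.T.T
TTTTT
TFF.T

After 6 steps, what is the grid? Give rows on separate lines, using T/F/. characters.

Step 1: 3 trees catch fire, 2 burn out
  TTTTT
  T.TTT
  T.T.T
  TFFTT
  F...T
Step 2: 3 trees catch fire, 3 burn out
  TTTTT
  T.TTT
  T.F.T
  F..FT
  ....T
Step 3: 3 trees catch fire, 3 burn out
  TTTTT
  T.FTT
  F...T
  ....F
  ....T
Step 4: 5 trees catch fire, 3 burn out
  TTFTT
  F..FT
  ....F
  .....
  ....F
Step 5: 4 trees catch fire, 5 burn out
  FF.FT
  ....F
  .....
  .....
  .....
Step 6: 1 trees catch fire, 4 burn out
  ....F
  .....
  .....
  .....
  .....

....F
.....
.....
.....
.....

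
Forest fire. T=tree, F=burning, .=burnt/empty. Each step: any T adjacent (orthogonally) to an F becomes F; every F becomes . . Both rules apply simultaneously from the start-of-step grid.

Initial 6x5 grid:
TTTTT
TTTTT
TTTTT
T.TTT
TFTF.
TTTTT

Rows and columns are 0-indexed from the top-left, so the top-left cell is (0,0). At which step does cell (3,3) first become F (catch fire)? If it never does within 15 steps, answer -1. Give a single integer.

Step 1: cell (3,3)='F' (+5 fires, +2 burnt)
  -> target ignites at step 1
Step 2: cell (3,3)='.' (+7 fires, +5 burnt)
Step 3: cell (3,3)='.' (+4 fires, +7 burnt)
Step 4: cell (3,3)='.' (+5 fires, +4 burnt)
Step 5: cell (3,3)='.' (+4 fires, +5 burnt)
Step 6: cell (3,3)='.' (+1 fires, +4 burnt)
Step 7: cell (3,3)='.' (+0 fires, +1 burnt)
  fire out at step 7

1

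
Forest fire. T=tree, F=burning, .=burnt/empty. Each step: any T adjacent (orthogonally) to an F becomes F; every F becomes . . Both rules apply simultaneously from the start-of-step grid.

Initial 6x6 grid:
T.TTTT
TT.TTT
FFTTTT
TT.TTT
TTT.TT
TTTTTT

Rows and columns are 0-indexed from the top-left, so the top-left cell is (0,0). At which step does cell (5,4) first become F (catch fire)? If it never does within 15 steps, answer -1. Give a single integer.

Step 1: cell (5,4)='T' (+5 fires, +2 burnt)
Step 2: cell (5,4)='T' (+4 fires, +5 burnt)
Step 3: cell (5,4)='T' (+6 fires, +4 burnt)
Step 4: cell (5,4)='T' (+5 fires, +6 burnt)
Step 5: cell (5,4)='T' (+6 fires, +5 burnt)
Step 6: cell (5,4)='F' (+3 fires, +6 burnt)
  -> target ignites at step 6
Step 7: cell (5,4)='.' (+1 fires, +3 burnt)
Step 8: cell (5,4)='.' (+0 fires, +1 burnt)
  fire out at step 8

6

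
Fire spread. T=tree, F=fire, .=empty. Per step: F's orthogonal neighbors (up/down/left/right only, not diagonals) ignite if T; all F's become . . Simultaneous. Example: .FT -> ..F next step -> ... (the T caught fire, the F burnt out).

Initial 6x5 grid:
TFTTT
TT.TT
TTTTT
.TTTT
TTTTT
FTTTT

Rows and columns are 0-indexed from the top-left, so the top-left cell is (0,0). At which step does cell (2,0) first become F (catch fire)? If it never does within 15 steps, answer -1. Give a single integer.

Step 1: cell (2,0)='T' (+5 fires, +2 burnt)
Step 2: cell (2,0)='T' (+5 fires, +5 burnt)
Step 3: cell (2,0)='F' (+7 fires, +5 burnt)
  -> target ignites at step 3
Step 4: cell (2,0)='.' (+5 fires, +7 burnt)
Step 5: cell (2,0)='.' (+3 fires, +5 burnt)
Step 6: cell (2,0)='.' (+1 fires, +3 burnt)
Step 7: cell (2,0)='.' (+0 fires, +1 burnt)
  fire out at step 7

3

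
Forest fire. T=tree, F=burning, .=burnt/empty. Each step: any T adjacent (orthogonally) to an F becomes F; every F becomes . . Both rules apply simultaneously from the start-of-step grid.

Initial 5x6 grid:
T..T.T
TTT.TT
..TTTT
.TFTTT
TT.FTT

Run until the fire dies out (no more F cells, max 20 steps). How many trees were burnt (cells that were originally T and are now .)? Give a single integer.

Step 1: +4 fires, +2 burnt (F count now 4)
Step 2: +5 fires, +4 burnt (F count now 5)
Step 3: +4 fires, +5 burnt (F count now 4)
Step 4: +3 fires, +4 burnt (F count now 3)
Step 5: +2 fires, +3 burnt (F count now 2)
Step 6: +1 fires, +2 burnt (F count now 1)
Step 7: +0 fires, +1 burnt (F count now 0)
Fire out after step 7
Initially T: 20, now '.': 29
Total burnt (originally-T cells now '.'): 19

Answer: 19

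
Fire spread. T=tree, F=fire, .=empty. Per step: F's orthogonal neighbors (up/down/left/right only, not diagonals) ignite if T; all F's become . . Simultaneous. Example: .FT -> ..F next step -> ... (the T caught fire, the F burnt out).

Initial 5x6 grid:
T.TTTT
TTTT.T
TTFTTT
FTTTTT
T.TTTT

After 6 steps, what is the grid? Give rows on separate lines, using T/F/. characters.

Step 1: 7 trees catch fire, 2 burn out
  T.TTTT
  TTFT.T
  FF.FTT
  .FFTTT
  F.TTTT
Step 2: 7 trees catch fire, 7 burn out
  T.FTTT
  FF.F.T
  ....FT
  ...FTT
  ..FTTT
Step 3: 5 trees catch fire, 7 burn out
  F..FTT
  .....T
  .....F
  ....FT
  ...FTT
Step 4: 4 trees catch fire, 5 burn out
  ....FT
  .....F
  ......
  .....F
  ....FT
Step 5: 2 trees catch fire, 4 burn out
  .....F
  ......
  ......
  ......
  .....F
Step 6: 0 trees catch fire, 2 burn out
  ......
  ......
  ......
  ......
  ......

......
......
......
......
......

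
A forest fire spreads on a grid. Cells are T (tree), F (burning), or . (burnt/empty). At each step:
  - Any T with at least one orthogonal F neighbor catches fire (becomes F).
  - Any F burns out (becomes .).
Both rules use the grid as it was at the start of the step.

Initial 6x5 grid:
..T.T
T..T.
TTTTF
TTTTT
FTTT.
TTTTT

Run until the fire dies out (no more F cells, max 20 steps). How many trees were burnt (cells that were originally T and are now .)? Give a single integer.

Answer: 19

Derivation:
Step 1: +5 fires, +2 burnt (F count now 5)
Step 2: +7 fires, +5 burnt (F count now 7)
Step 3: +5 fires, +7 burnt (F count now 5)
Step 4: +1 fires, +5 burnt (F count now 1)
Step 5: +1 fires, +1 burnt (F count now 1)
Step 6: +0 fires, +1 burnt (F count now 0)
Fire out after step 6
Initially T: 21, now '.': 28
Total burnt (originally-T cells now '.'): 19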